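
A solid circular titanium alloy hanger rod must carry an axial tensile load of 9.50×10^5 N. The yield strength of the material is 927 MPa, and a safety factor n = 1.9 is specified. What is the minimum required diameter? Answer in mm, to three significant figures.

Allowable stress σ_allow = 927/1.9 = 487.9 MPa.
Required area A = F/σ_allow = 950000/487.9 = 1947 mm².
A = πd²/4 → d = √(4A/π) = 49.79 mm.

d = 49.8 mm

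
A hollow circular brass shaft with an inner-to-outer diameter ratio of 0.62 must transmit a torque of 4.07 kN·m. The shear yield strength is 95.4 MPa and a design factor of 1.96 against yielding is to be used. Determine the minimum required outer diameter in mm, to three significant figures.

τ_allow = 95.4/1.96 = 48.67 MPa.
For a hollow shaft τ = 16T/[πd_o³(1−k⁴)] with k = 0.62, so 1−k⁴ = 0.8522.
d_o³ = 16T/[π τ_allow (1−k⁴)] = 16×4070000/(π×48.67×0.8522) = 499700 mm³.
d_o = 79.35 mm.

d_o = 79.4 mm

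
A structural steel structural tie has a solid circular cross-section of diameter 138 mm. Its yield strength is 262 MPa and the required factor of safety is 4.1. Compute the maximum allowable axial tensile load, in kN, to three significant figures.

F_allow = 956 kN

σ_allow = 262/4.1 = 63.90 MPa.
A = πd²/4 = π×138²/4 = 14960 mm².
F_allow = σ_allow × A = 63.90×14960 = 955800 N.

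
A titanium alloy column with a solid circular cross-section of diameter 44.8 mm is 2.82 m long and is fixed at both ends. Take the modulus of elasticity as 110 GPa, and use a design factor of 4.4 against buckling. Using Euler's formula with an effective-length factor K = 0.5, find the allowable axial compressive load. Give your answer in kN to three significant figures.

I = πd⁴/64 = π×44.8⁴/64 = 197700 mm⁴.
Effective length L_e = KL = 0.5×2.82 m = 1410 mm.
Euler critical load P_cr = π²EI/L_e² = π²×110000×197700/1410² = 108000 N.
P_allow = P_cr/n = 108000/4.4 = 24540 N.

P_allow = 24.5 kN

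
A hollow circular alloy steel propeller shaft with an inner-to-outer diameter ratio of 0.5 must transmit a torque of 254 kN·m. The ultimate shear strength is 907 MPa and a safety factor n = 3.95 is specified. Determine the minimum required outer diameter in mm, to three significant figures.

d_o = 182 mm

τ_allow = 907/3.95 = 229.6 MPa.
For a hollow shaft τ = 16T/[πd_o³(1−k⁴)] with k = 0.5, so 1−k⁴ = 0.9375.
d_o³ = 16T/[π τ_allow (1−k⁴)] = 16×2.5400×10^8/(π×229.6×0.9375) = 6.009×10^6 mm³.
d_o = 181.8 mm.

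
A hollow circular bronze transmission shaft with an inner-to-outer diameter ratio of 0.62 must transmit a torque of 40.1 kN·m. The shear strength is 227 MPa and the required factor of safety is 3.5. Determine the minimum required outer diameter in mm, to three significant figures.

τ_allow = 227/3.5 = 64.86 MPa.
For a hollow shaft τ = 16T/[πd_o³(1−k⁴)] with k = 0.62, so 1−k⁴ = 0.8522.
d_o³ = 16T/[π τ_allow (1−k⁴)] = 16×4.0100×10^7/(π×64.86×0.8522) = 3.695×10^6 mm³.
d_o = 154.6 mm.

d_o = 155 mm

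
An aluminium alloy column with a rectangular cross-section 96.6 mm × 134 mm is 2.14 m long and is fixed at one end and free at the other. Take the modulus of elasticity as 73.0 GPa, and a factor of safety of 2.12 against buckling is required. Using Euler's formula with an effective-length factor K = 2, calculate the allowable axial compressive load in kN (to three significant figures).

P_allow = 187 kN

Buckling occurs about the weak axis: I_min = h·b³/12 = 134×96.6³/12 = 1.007×10^7 mm⁴ (b = 96.6 mm is the smaller dimension).
Effective length L_e = KL = 2×2.14 m = 4280 mm.
Euler critical load P_cr = π²EI/L_e² = π²×73000×1.007×10^7/4280² = 395900 N.
P_allow = P_cr/n = 395900/2.12 = 186700 N.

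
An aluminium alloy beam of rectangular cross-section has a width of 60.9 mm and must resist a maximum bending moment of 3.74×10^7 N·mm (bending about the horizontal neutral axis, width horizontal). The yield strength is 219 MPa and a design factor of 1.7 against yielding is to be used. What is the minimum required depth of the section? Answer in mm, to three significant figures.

σ_allow = 219/1.7 = 128.8 MPa.
For a rectangular section σ = 6M/(bh²), so h² = 6M/(b σ_allow) = 6×3.7400×10^7/(60.9×128.8) = 28600 mm².
h = 169.1 mm.

h = 169 mm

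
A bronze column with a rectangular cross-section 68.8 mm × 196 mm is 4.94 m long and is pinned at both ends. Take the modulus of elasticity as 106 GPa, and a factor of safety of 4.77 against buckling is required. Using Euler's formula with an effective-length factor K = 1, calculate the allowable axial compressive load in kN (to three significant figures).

P_allow = 47.8 kN

Buckling occurs about the weak axis: I_min = h·b³/12 = 196×68.8³/12 = 5.319×10^6 mm⁴ (b = 68.8 mm is the smaller dimension).
Effective length L_e = KL = 1×4.94 m = 4940 mm.
Euler critical load P_cr = π²EI/L_e² = π²×106000×5.319×10^6/4940² = 228000 N.
P_allow = P_cr/n = 228000/4.77 = 47810 N.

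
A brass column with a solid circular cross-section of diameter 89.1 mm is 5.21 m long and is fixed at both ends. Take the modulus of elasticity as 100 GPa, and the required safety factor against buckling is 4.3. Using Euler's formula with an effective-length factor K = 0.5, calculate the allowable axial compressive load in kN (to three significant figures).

I = πd⁴/64 = π×89.1⁴/64 = 3.094×10^6 mm⁴.
Effective length L_e = KL = 0.5×5.21 m = 2605 mm.
Euler critical load P_cr = π²EI/L_e² = π²×100000×3.094×10^6/2605² = 450000 N.
P_allow = P_cr/n = 450000/4.3 = 104600 N.

P_allow = 105 kN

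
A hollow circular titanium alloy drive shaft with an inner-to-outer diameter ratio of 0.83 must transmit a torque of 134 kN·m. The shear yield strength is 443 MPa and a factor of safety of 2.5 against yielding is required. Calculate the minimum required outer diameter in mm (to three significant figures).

d_o = 194 mm

τ_allow = 443/2.5 = 177.2 MPa.
For a hollow shaft τ = 16T/[πd_o³(1−k⁴)] with k = 0.83, so 1−k⁴ = 0.5254.
d_o³ = 16T/[π τ_allow (1−k⁴)] = 16×1.3400×10^8/(π×177.2×0.5254) = 7.330×10^6 mm³.
d_o = 194.3 mm.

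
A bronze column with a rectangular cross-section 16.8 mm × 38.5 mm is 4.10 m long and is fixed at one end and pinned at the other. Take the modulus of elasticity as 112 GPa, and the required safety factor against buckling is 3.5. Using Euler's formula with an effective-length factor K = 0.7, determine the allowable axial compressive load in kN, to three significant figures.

P_allow = 0.583 kN

Buckling occurs about the weak axis: I_min = h·b³/12 = 38.5×16.8³/12 = 15210 mm⁴ (b = 16.8 mm is the smaller dimension).
Effective length L_e = KL = 0.7×4.10 m = 2870 mm.
Euler critical load P_cr = π²EI/L_e² = π²×112000×15210/2870² = 2042 N.
P_allow = P_cr/n = 2042/3.5 = 583.3 N.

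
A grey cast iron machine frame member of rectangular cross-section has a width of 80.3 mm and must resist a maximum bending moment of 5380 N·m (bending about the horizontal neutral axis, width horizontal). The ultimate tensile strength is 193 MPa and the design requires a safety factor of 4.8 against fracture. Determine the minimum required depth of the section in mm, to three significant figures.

σ_allow = 193/4.8 = 40.21 MPa.
For a rectangular section σ = 6M/(bh²), so h² = 6M/(b σ_allow) = 6×5380000/(80.3×40.21) = 9998 mm².
h = 99.99 mm.

h = 100 mm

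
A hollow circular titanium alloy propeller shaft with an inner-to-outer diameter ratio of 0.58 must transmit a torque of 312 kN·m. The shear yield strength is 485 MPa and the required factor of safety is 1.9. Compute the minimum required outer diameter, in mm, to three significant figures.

τ_allow = 485/1.9 = 255.3 MPa.
For a hollow shaft τ = 16T/[πd_o³(1−k⁴)] with k = 0.58, so 1−k⁴ = 0.8868.
d_o³ = 16T/[π τ_allow (1−k⁴)] = 16×3.1200×10^8/(π×255.3×0.8868) = 7.019×10^6 mm³.
d_o = 191.5 mm.

d_o = 191 mm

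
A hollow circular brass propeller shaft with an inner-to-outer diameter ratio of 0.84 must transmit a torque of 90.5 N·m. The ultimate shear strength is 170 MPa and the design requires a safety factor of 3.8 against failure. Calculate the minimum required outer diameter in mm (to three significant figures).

d_o = 27.4 mm

τ_allow = 170/3.8 = 44.74 MPa.
For a hollow shaft τ = 16T/[πd_o³(1−k⁴)] with k = 0.84, so 1−k⁴ = 0.5021.
d_o³ = 16T/[π τ_allow (1−k⁴)] = 16×90500/(π×44.74×0.5021) = 20520 mm³.
d_o = 27.38 mm.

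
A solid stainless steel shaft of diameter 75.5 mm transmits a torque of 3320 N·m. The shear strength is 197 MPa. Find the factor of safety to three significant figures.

τ = 16T/(πd³) = 16×3320000/(π×75.5³) = 39.29 MPa.
n = τ_limit/τ = 197/39.29 = 5.014.

n = 5.01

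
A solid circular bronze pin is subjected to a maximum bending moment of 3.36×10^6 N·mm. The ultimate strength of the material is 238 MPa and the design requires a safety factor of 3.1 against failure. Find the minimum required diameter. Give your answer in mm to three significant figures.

σ_allow = 238/3.1 = 76.77 MPa.
For a solid circular section σ = 32M/(πd³), so d³ = 32M/(π σ_allow) = 32×3360000/(π×76.77) = 445800 mm³.
d = 76.39 mm.

d = 76.4 mm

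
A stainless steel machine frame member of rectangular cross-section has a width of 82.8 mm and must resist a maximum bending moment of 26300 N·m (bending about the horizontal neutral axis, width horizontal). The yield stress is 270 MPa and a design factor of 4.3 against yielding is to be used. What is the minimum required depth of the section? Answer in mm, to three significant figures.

h = 174 mm

σ_allow = 270/4.3 = 62.79 MPa.
For a rectangular section σ = 6M/(bh²), so h² = 6M/(b σ_allow) = 6×2.6300×10^7/(82.8×62.79) = 30350 mm².
h = 174.2 mm.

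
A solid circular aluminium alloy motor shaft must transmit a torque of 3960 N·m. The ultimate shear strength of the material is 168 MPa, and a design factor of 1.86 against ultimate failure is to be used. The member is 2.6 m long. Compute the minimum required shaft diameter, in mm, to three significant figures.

Allowable shear stress τ_allow = 168/1.86 = 90.32 MPa.
For a solid shaft τ = 16T/(πd³), so d³ = 16T/(π τ_allow) = 16×3960000/(π×90.32) = 223300 mm³.
d = (223300)^(1/3) = 60.67 mm.

d = 60.7 mm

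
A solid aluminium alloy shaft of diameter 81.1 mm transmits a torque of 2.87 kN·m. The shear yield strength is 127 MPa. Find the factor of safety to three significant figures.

τ = 16T/(πd³) = 16×2870000/(π×81.1³) = 27.40 MPa.
n = τ_limit/τ = 127/27.40 = 4.635.

n = 4.63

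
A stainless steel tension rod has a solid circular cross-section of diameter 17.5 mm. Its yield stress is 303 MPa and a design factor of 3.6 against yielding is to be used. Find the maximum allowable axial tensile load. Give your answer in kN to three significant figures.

F_allow = 20.2 kN

σ_allow = 303/3.6 = 84.17 MPa.
A = πd²/4 = π×17.5²/4 = 240.5 mm².
F_allow = σ_allow × A = 84.17×240.5 = 20240 N.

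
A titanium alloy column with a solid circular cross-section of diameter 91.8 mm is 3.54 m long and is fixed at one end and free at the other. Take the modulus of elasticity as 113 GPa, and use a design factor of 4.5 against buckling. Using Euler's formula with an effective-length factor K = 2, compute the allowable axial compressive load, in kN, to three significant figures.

P_allow = 17.2 kN

I = πd⁴/64 = π×91.8⁴/64 = 3.486×10^6 mm⁴.
Effective length L_e = KL = 2×3.54 m = 7080 mm.
Euler critical load P_cr = π²EI/L_e² = π²×113000×3.486×10^6/7080² = 77560 N.
P_allow = P_cr/n = 77560/4.5 = 17240 N.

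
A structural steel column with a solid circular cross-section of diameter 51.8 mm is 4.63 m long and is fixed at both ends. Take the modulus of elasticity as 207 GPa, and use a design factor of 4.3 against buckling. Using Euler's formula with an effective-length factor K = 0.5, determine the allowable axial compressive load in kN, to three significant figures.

P_allow = 31.3 kN

I = πd⁴/64 = π×51.8⁴/64 = 353400 mm⁴.
Effective length L_e = KL = 0.5×4.63 m = 2315 mm.
Euler critical load P_cr = π²EI/L_e² = π²×207000×353400/2315² = 134700 N.
P_allow = P_cr/n = 134700/4.3 = 31330 N.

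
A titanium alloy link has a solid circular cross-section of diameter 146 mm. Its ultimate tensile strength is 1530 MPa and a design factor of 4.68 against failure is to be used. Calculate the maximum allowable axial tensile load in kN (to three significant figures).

F_allow = 5470 kN

σ_allow = 1530/4.68 = 326.9 MPa.
A = πd²/4 = π×146²/4 = 16740 mm².
F_allow = σ_allow × A = 326.9×16740 = 5.473×10^6 N.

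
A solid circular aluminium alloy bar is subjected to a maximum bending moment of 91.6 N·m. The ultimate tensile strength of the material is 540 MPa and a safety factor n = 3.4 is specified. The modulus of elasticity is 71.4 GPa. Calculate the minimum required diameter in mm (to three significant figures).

d = 18.0 mm

σ_allow = 540/3.4 = 158.8 MPa.
For a solid circular section σ = 32M/(πd³), so d³ = 32M/(π σ_allow) = 32×91600/(π×158.8) = 5875 mm³.
d = 18.04 mm.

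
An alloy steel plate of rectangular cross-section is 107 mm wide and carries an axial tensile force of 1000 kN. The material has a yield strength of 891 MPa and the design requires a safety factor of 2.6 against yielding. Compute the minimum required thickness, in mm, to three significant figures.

t = 27.3 mm

σ_allow = 891/2.6 = 342.7 MPa.
Required area A = F/σ_allow = 1000000/342.7 = 2918 mm².
t = A/w = 2918/107 = 27.27 mm.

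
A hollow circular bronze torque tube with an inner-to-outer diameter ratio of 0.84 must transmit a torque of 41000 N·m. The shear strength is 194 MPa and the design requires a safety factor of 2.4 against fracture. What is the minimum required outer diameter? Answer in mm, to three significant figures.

τ_allow = 194/2.4 = 80.83 MPa.
For a hollow shaft τ = 16T/[πd_o³(1−k⁴)] with k = 0.84, so 1−k⁴ = 0.5021.
d_o³ = 16T/[π τ_allow (1−k⁴)] = 16×4.1000×10^7/(π×80.83×0.5021) = 5.145×10^6 mm³.
d_o = 172.6 mm.

d_o = 173 mm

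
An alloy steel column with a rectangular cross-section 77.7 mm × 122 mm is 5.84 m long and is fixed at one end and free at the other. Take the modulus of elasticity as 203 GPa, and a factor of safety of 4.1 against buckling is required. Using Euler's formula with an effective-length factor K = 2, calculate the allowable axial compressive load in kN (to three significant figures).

Buckling occurs about the weak axis: I_min = h·b³/12 = 122×77.7³/12 = 4.769×10^6 mm⁴ (b = 77.7 mm is the smaller dimension).
Effective length L_e = KL = 2×5.84 m = 11680 mm.
Euler critical load P_cr = π²EI/L_e² = π²×203000×4.769×10^6/11680² = 70040 N.
P_allow = P_cr/n = 70040/4.1 = 17080 N.

P_allow = 17.1 kN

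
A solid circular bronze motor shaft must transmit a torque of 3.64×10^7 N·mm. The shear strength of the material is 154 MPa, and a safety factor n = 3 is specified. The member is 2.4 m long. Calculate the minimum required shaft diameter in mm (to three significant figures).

d = 153 mm

Allowable shear stress τ_allow = 154/3 = 51.33 MPa.
For a solid shaft τ = 16T/(πd³), so d³ = 16T/(π τ_allow) = 16×3.6400×10^7/(π×51.33) = 3.611×10^6 mm³.
d = (3.611×10^6)^(1/3) = 153.4 mm.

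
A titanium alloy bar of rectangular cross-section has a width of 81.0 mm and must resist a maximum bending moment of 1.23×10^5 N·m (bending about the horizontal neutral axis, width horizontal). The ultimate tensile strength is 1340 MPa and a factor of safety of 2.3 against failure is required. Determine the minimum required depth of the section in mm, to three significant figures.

σ_allow = 1340/2.3 = 582.6 MPa.
For a rectangular section σ = 6M/(bh²), so h² = 6M/(b σ_allow) = 6×1.2300×10^8/(81.0×582.6) = 15640 mm².
h = 125.1 mm.

h = 125 mm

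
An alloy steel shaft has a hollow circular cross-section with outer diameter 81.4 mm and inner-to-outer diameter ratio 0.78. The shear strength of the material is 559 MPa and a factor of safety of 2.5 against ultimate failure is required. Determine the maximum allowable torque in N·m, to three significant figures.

T_allow = 14900 N·m

τ_allow = 559/2.5 = 223.6 MPa.
For a hollow shaft T_allow = τ_allow·πd_o³(1−k⁴)/16 with 1−k⁴ = 0.6298, so πd_o³(1−k⁴)/16 = 66700 mm³.
T_allow = 223.6×66700 = 1.491×10^7 N·mm = 14910 N·m.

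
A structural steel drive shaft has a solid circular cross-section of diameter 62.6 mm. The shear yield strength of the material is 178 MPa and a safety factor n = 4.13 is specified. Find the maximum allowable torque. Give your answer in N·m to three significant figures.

T_allow = 2080 N·m

τ_allow = 178/4.13 = 43.10 MPa.
For a solid shaft T_allow = τ_allow·πd³/16; πd³/16 = π×62.6³/16 = 48170 mm³.
T_allow = 43.10×48170 = 2.076×10^6 N·mm = 2076 N·m.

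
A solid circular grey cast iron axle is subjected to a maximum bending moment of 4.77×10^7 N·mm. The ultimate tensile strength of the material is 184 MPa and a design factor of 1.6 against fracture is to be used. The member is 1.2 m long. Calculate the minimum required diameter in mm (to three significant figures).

d = 162 mm

σ_allow = 184/1.6 = 115.0 MPa.
For a solid circular section σ = 32M/(πd³), so d³ = 32M/(π σ_allow) = 32×4.7700×10^7/(π×115.0) = 4.225×10^6 mm³.
d = 161.7 mm.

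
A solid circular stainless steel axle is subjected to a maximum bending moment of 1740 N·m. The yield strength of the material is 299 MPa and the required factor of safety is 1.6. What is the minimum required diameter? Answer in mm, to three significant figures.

σ_allow = 299/1.6 = 186.9 MPa.
For a solid circular section σ = 32M/(πd³), so d³ = 32M/(π σ_allow) = 32×1740000/(π×186.9) = 94840 mm³.
d = 45.60 mm.

d = 45.6 mm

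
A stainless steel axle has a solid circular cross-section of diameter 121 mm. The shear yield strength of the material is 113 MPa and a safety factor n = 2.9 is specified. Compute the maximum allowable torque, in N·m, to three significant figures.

τ_allow = 113/2.9 = 38.97 MPa.
For a solid shaft T_allow = τ_allow·πd³/16; πd³/16 = π×121³/16 = 347800 mm³.
T_allow = 38.97×347800 = 1.355×10^7 N·mm = 13550 N·m.

T_allow = 13600 N·m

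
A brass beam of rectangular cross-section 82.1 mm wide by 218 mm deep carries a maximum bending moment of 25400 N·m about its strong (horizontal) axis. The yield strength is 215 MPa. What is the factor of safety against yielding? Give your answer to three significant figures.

n = 5.50

Section modulus S = bh²/6 = 82.1×218²/6 = 650300 mm³.
σ = M/S = 2.5400×10^7/650300 = 39.06 MPa.
n = 215/39.06 = 5.504.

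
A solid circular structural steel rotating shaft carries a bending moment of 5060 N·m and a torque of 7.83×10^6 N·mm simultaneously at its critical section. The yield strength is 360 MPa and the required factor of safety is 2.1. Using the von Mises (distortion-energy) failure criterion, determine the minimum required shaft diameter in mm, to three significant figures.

σ_allow = σ_y/n = 360/2.1 = 171.4 MPa.
For a solid shaft σ_b = 32M/(πd³) and τ = 16T/(πd³), so the von Mises stress is σ' = (16/πd³)·√(4M²+3T²).
√(4M²+3T²) = √(4×(5.060×10^6)² + 3×(7.830×10^6)²) = 1.692×10^7 N·mm.
d³ = 16×1.692×10^7/(π×171.4) = 502700 mm³.
d = 79.51 mm.

d = 79.5 mm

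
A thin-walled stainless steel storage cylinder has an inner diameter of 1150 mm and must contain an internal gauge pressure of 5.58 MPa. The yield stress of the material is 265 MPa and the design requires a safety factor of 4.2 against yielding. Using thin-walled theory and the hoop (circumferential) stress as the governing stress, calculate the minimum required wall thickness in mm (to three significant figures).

σ_allow = 265/4.2 = 63.10 MPa.
Hoop stress σ_h = pD/(2t), so t = pD/(2σ_allow) = 5.58×1150/(2×63.10) = 50.85 mm.

t = 50.9 mm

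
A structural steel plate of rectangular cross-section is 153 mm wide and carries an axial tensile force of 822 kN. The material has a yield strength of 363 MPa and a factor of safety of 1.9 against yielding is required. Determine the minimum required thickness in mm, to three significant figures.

t = 28.1 mm

σ_allow = 363/1.9 = 191.1 MPa.
Required area A = F/σ_allow = 822000/191.1 = 4302 mm².
t = A/w = 4302/153 = 28.12 mm.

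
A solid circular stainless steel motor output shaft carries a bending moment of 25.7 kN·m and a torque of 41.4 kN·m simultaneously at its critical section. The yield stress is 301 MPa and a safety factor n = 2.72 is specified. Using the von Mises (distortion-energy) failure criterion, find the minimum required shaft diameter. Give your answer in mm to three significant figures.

d = 160 mm

σ_allow = σ_y/n = 301/2.72 = 110.7 MPa.
For a solid shaft σ_b = 32M/(πd³) and τ = 16T/(πd³), so the von Mises stress is σ' = (16/πd³)·√(4M²+3T²).
√(4M²+3T²) = √(4×(2.570×10^7)² + 3×(4.140×10^7)²) = 8.823×10^7 N·mm.
d³ = 16×8.823×10^7/(π×110.7) = 4.060×10^6 mm³.
d = 159.5 mm.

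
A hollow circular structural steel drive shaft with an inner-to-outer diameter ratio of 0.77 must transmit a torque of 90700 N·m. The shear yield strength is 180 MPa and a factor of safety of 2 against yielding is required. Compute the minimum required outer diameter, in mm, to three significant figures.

τ_allow = 180/2 = 90.00 MPa.
For a hollow shaft τ = 16T/[πd_o³(1−k⁴)] with k = 0.77, so 1−k⁴ = 0.6485.
d_o³ = 16T/[π τ_allow (1−k⁴)] = 16×9.0700×10^7/(π×90.00×0.6485) = 7.915×10^6 mm³.
d_o = 199.3 mm.

d_o = 199 mm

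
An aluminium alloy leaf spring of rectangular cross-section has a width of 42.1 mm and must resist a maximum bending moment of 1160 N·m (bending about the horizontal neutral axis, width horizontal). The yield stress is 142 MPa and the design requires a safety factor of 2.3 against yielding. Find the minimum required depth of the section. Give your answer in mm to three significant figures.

h = 51.7 mm

σ_allow = 142/2.3 = 61.74 MPa.
For a rectangular section σ = 6M/(bh²), so h² = 6M/(b σ_allow) = 6×1160000/(42.1×61.74) = 2678 mm².
h = 51.75 mm.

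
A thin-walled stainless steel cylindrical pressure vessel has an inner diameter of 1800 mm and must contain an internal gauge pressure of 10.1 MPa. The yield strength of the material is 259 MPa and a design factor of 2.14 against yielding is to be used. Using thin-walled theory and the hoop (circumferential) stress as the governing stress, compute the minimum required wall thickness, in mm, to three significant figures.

σ_allow = 259/2.14 = 121.0 MPa.
Hoop stress σ_h = pD/(2t), so t = pD/(2σ_allow) = 10.1×1800/(2×121.0) = 75.11 mm.

t = 75.1 mm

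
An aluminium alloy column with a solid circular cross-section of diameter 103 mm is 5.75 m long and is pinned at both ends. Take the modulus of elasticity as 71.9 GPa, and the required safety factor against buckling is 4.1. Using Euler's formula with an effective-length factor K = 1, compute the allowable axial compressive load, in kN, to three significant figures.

I = πd⁴/64 = π×103⁴/64 = 5.525×10^6 mm⁴.
Effective length L_e = KL = 1×5.75 m = 5750 mm.
Euler critical load P_cr = π²EI/L_e² = π²×71900×5.525×10^6/5750² = 118600 N.
P_allow = P_cr/n = 118600/4.1 = 28920 N.

P_allow = 28.9 kN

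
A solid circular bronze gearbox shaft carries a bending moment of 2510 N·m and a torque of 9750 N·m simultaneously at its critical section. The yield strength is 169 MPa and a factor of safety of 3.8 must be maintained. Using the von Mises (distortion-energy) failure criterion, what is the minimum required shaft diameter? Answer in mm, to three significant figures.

d = 126 mm

σ_allow = σ_y/n = 169/3.8 = 44.47 MPa.
For a solid shaft σ_b = 32M/(πd³) and τ = 16T/(πd³), so the von Mises stress is σ' = (16/πd³)·√(4M²+3T²).
√(4M²+3T²) = √(4×(2.510×10^6)² + 3×(9.750×10^6)²) = 1.762×10^7 N·mm.
d³ = 16×1.762×10^7/(π×44.47) = 2.018×10^6 mm³.
d = 126.4 mm.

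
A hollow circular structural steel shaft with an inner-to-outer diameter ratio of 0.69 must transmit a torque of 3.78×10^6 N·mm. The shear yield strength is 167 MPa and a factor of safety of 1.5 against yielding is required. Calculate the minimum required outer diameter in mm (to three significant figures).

τ_allow = 167/1.5 = 111.3 MPa.
For a hollow shaft τ = 16T/[πd_o³(1−k⁴)] with k = 0.69, so 1−k⁴ = 0.7733.
d_o³ = 16T/[π τ_allow (1−k⁴)] = 16×3780000/(π×111.3×0.7733) = 223600 mm³.
d_o = 60.70 mm.

d_o = 60.7 mm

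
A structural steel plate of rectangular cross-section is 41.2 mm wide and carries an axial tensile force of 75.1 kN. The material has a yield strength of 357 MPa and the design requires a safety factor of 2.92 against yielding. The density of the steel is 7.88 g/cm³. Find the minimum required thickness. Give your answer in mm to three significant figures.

σ_allow = 357/2.92 = 122.3 MPa.
Required area A = F/σ_allow = 75100/122.3 = 614.3 mm².
t = A/w = 614.3/41.2 = 14.91 mm.

t = 14.9 mm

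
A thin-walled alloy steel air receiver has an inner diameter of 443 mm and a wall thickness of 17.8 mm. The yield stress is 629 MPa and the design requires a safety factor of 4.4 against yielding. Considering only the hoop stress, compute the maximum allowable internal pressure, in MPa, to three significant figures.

p_allow = 11.5 MPa

σ_allow = 629/4.4 = 143.0 MPa.
σ_h = pD/(2t) → p_allow = 2σ_allow t/D = 2×143.0×17.8/443 = 11.49 MPa.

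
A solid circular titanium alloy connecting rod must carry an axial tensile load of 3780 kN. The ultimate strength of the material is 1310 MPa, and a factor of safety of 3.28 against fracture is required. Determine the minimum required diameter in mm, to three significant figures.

Allowable stress σ_allow = 1310/3.28 = 399.4 MPa.
Required area A = F/σ_allow = 3780000/399.4 = 9464 mm².
A = πd²/4 → d = √(4A/π) = 109.8 mm.

d = 110 mm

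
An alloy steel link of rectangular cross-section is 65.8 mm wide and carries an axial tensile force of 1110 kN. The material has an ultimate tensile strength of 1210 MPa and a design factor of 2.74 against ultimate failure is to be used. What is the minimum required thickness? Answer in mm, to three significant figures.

t = 38.2 mm

σ_allow = 1210/2.74 = 441.6 MPa.
Required area A = F/σ_allow = 1110000/441.6 = 2514 mm².
t = A/w = 2514/65.8 = 38.20 mm.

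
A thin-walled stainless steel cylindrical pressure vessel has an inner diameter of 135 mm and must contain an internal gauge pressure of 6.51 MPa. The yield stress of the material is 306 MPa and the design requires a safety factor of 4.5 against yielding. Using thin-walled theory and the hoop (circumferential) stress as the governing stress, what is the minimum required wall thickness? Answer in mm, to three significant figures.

t = 6.46 mm

σ_allow = 306/4.5 = 68.00 MPa.
Hoop stress σ_h = pD/(2t), so t = pD/(2σ_allow) = 6.51×135/(2×68.00) = 6.462 mm.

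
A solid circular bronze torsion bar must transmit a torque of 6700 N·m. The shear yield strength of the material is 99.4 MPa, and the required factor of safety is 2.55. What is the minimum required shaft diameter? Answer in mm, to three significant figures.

Allowable shear stress τ_allow = 99.4/2.55 = 38.98 MPa.
For a solid shaft τ = 16T/(πd³), so d³ = 16T/(π τ_allow) = 16×6700000/(π×38.98) = 875400 mm³.
d = (875400)^(1/3) = 95.66 mm.

d = 95.7 mm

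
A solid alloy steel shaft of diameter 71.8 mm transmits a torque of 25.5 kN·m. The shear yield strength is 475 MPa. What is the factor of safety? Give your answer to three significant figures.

n = 1.35

τ = 16T/(πd³) = 16×2.5500×10^7/(π×71.8³) = 350.9 MPa.
n = τ_limit/τ = 475/350.9 = 1.354.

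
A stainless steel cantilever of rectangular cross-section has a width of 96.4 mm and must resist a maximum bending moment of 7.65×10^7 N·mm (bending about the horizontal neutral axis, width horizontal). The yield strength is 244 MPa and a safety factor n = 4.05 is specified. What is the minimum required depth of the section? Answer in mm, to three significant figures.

h = 281 mm

σ_allow = 244/4.05 = 60.25 MPa.
For a rectangular section σ = 6M/(bh²), so h² = 6M/(b σ_allow) = 6×7.6500×10^7/(96.4×60.25) = 79030 mm².
h = 281.1 mm.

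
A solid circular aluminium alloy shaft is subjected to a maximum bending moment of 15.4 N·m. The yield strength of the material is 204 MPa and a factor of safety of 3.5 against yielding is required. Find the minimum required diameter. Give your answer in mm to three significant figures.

d = 13.9 mm

σ_allow = 204/3.5 = 58.29 MPa.
For a solid circular section σ = 32M/(πd³), so d³ = 32M/(π σ_allow) = 32×15400/(π×58.29) = 2691 mm³.
d = 13.91 mm.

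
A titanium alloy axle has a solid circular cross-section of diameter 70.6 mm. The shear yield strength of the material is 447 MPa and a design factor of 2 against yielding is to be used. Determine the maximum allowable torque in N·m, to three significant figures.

τ_allow = 447/2 = 223.5 MPa.
For a solid shaft T_allow = τ_allow·πd³/16; πd³/16 = π×70.6³/16 = 69090 mm³.
T_allow = 223.5×69090 = 1.544×10^7 N·mm = 15440 N·m.

T_allow = 15400 N·m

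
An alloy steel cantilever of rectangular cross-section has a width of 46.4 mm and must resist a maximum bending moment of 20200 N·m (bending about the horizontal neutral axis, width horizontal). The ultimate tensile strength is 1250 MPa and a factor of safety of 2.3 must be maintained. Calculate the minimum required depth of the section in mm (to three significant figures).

σ_allow = 1250/2.3 = 543.5 MPa.
For a rectangular section σ = 6M/(bh²), so h² = 6M/(b σ_allow) = 6×2.0200×10^7/(46.4×543.5) = 4806 mm².
h = 69.33 mm.

h = 69.3 mm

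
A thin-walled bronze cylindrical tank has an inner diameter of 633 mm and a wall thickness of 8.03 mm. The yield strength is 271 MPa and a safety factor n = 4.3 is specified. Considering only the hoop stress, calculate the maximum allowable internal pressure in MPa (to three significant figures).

σ_allow = 271/4.3 = 63.02 MPa.
σ_h = pD/(2t) → p_allow = 2σ_allow t/D = 2×63.02×8.03/633 = 1.599 MPa.

p_allow = 1.60 MPa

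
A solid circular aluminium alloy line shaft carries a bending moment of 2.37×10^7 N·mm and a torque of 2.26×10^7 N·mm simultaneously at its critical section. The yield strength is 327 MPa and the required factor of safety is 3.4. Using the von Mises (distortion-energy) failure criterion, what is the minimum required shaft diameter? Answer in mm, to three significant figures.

d = 148 mm

σ_allow = σ_y/n = 327/3.4 = 96.18 MPa.
For a solid shaft σ_b = 32M/(πd³) and τ = 16T/(πd³), so the von Mises stress is σ' = (16/πd³)·√(4M²+3T²).
√(4M²+3T²) = √(4×(2.370×10^7)² + 3×(2.260×10^7)²) = 6.147×10^7 N·mm.
d³ = 16×6.147×10^7/(π×96.18) = 3.255×10^6 mm³.
d = 148.2 mm.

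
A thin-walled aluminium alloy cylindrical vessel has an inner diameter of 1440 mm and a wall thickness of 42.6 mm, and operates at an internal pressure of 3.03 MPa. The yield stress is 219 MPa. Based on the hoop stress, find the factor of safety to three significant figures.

n = 4.28

σ_h = pD/(2t) = 3.03×1440/(2×42.6) = 51.21 MPa.
n = 219/51.21 = 4.276.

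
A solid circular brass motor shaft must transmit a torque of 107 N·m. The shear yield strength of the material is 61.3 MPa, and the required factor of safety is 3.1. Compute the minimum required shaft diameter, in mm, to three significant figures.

Allowable shear stress τ_allow = 61.3/3.1 = 19.77 MPa.
For a solid shaft τ = 16T/(πd³), so d³ = 16T/(π τ_allow) = 16×107000/(π×19.77) = 27560 mm³.
d = (27560)^(1/3) = 30.21 mm.

d = 30.2 mm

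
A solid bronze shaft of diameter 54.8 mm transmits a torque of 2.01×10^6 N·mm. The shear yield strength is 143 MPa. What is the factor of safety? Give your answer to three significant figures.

n = 2.30

τ = 16T/(πd³) = 16×2010000/(π×54.8³) = 62.20 MPa.
n = τ_limit/τ = 143/62.20 = 2.299.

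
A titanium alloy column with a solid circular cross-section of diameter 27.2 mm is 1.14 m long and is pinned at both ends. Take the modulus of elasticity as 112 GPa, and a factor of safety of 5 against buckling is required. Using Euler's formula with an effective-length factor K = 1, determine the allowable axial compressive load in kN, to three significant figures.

P_allow = 4.57 kN

I = πd⁴/64 = π×27.2⁴/64 = 26870 mm⁴.
Effective length L_e = KL = 1×1.14 m = 1140 mm.
Euler critical load P_cr = π²EI/L_e² = π²×112000×26870/1140² = 22850 N.
P_allow = P_cr/n = 22850/5 = 4571 N.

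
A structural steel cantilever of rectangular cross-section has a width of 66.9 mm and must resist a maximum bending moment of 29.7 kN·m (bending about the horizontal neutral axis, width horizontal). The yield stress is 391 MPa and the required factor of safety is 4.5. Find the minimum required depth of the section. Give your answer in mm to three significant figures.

h = 175 mm

σ_allow = 391/4.5 = 86.89 MPa.
For a rectangular section σ = 6M/(bh²), so h² = 6M/(b σ_allow) = 6×2.9700×10^7/(66.9×86.89) = 30660 mm².
h = 175.1 mm.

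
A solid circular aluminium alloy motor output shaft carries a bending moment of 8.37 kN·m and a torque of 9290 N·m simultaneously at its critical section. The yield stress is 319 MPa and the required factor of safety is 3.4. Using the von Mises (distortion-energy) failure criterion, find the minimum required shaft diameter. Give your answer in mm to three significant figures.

d = 108 mm

σ_allow = σ_y/n = 319/3.4 = 93.82 MPa.
For a solid shaft σ_b = 32M/(πd³) and τ = 16T/(πd³), so the von Mises stress is σ' = (16/πd³)·√(4M²+3T²).
√(4M²+3T²) = √(4×(8.370×10^6)² + 3×(9.290×10^6)²) = 2.322×10^7 N·mm.
d³ = 16×2.322×10^7/(π×93.82) = 1.260×10^6 mm³.
d = 108.0 mm.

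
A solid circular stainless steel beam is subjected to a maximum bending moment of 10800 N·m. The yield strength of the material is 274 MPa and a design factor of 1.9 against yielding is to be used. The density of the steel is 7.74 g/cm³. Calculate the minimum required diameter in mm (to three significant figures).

σ_allow = 274/1.9 = 144.2 MPa.
For a solid circular section σ = 32M/(πd³), so d³ = 32M/(π σ_allow) = 32×1.0800×10^7/(π×144.2) = 762800 mm³.
d = 91.37 mm.

d = 91.4 mm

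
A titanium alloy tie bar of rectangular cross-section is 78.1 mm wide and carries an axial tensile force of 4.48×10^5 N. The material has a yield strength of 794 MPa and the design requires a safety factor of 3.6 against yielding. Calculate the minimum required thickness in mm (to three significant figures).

σ_allow = 794/3.6 = 220.6 MPa.
Required area A = F/σ_allow = 448000/220.6 = 2031 mm².
t = A/w = 2031/78.1 = 26.01 mm.

t = 26.0 mm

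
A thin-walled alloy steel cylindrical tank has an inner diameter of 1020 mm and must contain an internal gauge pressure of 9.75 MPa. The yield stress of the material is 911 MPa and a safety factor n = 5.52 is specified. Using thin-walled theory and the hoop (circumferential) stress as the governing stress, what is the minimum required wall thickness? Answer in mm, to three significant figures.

σ_allow = 911/5.52 = 165.0 MPa.
Hoop stress σ_h = pD/(2t), so t = pD/(2σ_allow) = 9.75×1020/(2×165.0) = 30.13 mm.

t = 30.1 mm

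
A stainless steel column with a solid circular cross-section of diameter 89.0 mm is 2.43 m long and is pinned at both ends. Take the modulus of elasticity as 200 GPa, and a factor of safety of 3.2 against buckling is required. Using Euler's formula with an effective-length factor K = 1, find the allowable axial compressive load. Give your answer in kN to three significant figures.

P_allow = 322 kN

I = πd⁴/64 = π×89.0⁴/64 = 3.080×10^6 mm⁴.
Effective length L_e = KL = 1×2.43 m = 2430 mm.
Euler critical load P_cr = π²EI/L_e² = π²×200000×3.080×10^6/2430² = 1.030×10^6 N.
P_allow = P_cr/n = 1.030×10^6/3.2 = 321700 N.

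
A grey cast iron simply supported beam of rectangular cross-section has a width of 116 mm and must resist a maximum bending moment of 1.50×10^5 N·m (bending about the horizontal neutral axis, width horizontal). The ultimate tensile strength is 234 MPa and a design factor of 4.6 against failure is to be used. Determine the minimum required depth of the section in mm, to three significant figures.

h = 391 mm

σ_allow = 234/4.6 = 50.87 MPa.
For a rectangular section σ = 6M/(bh²), so h² = 6M/(b σ_allow) = 6×1.5000×10^8/(116×50.87) = 152500 mm².
h = 390.5 mm.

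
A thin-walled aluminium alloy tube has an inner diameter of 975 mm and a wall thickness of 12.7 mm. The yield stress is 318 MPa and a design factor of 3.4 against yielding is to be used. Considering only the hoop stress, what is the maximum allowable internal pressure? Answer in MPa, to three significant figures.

p_allow = 2.44 MPa

σ_allow = 318/3.4 = 93.53 MPa.
σ_h = pD/(2t) → p_allow = 2σ_allow t/D = 2×93.53×12.7/975 = 2.437 MPa.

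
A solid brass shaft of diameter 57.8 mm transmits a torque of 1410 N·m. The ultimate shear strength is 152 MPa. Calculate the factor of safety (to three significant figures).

τ = 16T/(πd³) = 16×1410000/(π×57.8³) = 37.19 MPa.
n = τ_limit/τ = 152/37.19 = 4.087.

n = 4.09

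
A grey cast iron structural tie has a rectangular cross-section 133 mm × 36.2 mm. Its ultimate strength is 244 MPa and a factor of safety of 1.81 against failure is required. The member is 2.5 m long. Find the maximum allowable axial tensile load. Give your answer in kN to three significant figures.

F_allow = 649 kN

σ_allow = 244/1.81 = 134.8 MPa.
A = 133×36.2 = 4815 mm².
F_allow = σ_allow × A = 134.8×4815 = 649000 N.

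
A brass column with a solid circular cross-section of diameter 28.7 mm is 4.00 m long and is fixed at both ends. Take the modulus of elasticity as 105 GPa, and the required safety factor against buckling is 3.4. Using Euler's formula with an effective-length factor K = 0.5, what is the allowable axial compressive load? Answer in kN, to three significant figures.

P_allow = 2.54 kN

I = πd⁴/64 = π×28.7⁴/64 = 33300 mm⁴.
Effective length L_e = KL = 0.5×4.00 m = 2000 mm.
Euler critical load P_cr = π²EI/L_e² = π²×105000×33300/2000² = 8628 N.
P_allow = P_cr/n = 8628/3.4 = 2538 N.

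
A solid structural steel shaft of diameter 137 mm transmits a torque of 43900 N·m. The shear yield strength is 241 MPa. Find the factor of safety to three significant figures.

n = 2.77

τ = 16T/(πd³) = 16×4.3900×10^7/(π×137³) = 86.95 MPa.
n = τ_limit/τ = 241/86.95 = 2.772.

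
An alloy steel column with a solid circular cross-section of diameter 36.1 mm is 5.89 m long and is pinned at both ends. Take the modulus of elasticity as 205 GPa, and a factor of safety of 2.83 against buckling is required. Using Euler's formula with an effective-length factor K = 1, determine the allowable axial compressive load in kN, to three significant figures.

P_allow = 1.72 kN

I = πd⁴/64 = π×36.1⁴/64 = 83370 mm⁴.
Effective length L_e = KL = 1×5.89 m = 5890 mm.
Euler critical load P_cr = π²EI/L_e² = π²×205000×83370/5890² = 4862 N.
P_allow = P_cr/n = 4862/2.83 = 1718 N.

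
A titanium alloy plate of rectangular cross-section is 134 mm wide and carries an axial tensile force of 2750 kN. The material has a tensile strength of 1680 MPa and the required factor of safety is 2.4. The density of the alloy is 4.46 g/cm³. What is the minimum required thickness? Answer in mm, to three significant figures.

σ_allow = 1680/2.4 = 700.0 MPa.
Required area A = F/σ_allow = 2750000/700.0 = 3929 mm².
t = A/w = 3929/134 = 29.32 mm.

t = 29.3 mm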